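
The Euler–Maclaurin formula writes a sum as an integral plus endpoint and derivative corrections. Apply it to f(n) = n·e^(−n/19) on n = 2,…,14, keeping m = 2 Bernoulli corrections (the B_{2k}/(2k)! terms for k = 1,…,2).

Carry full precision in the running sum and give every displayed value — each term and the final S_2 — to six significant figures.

S_2 ≈ 63.2322

The integral term ∫_2^14 x·e^(−x/19) dx = 59.0384.
Endpoint term: (f(2) + f(14))/2 = (1.80018 + 6.70072)/2 = 4.25045.
Integral + boundary = 63.2888.
k=1: B_{2}/(2)! × [f^{(1)}(14) − f^{(1)}(2)] = 1/12 × (0.125953 − 0.805342) = -0.0566157.
Running total after k=1: 63.2322.
k=2: B_{4}/(4)! × [f^{(3)}(14) − f^{(3)}(2)] = −1/720 × (0.00300055 − 0.00721750) = 5.85687e-06.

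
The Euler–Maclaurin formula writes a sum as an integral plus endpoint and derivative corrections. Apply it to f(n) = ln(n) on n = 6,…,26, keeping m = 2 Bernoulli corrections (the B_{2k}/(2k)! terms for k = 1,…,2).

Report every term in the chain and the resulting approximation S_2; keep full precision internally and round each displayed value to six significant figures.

∫_6^26 ln(x) dx evaluates to 53.9600.
Endpoint term: (f(6) + f(26))/2 = (1.79176 + 3.25810)/2 = 2.52493.
Integral + boundary = 56.4849.
Correction k=1: B_{2}/2! · (f^{(1)}(26) − f^{(1)}(6)) = 1/12 · (0.0384615 − 0.166667) = -0.0106838.
Running total after k=1: 56.4742.
Correction k=2: B_{4}/4! · (f^{(3)}(26) − f^{(3)}(6)) = −1/720 · (0.000113792 − 0.00925926) = 1.27020e-05.

S_2 ≈ 56.4742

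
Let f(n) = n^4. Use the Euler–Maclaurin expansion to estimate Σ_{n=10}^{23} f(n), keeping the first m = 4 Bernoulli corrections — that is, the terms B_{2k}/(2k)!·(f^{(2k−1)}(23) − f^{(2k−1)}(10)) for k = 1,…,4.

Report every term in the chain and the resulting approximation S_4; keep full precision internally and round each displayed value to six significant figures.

Integral: ∫_10^23 x^4 dx = 1.26727e+06.
Boundary: ½(f(10) + f(23)) = ½(10000.0 + 279841) = 144920.
Running total after boundary: 1.41219e+06.
Order-1 term: 1/12 · (48668.0 − 4000.00) = 3722.33.
Partial sum through k=1: 1.41591e+06.
Order-2 term: −1/720 · (552.000 − 240.000) = -0.433333.
Partial sum through k=2: 1.41591e+06.
Order-3 term: 1/30240 · (0.00000 − 0.00000) = 0.00000.
Partial sum through k=3: 1.41591e+06.
Order-4 term: −1/1209600 · (0.00000 − 0.00000) = 0.00000.

S_4 ≈ 1.41591e+06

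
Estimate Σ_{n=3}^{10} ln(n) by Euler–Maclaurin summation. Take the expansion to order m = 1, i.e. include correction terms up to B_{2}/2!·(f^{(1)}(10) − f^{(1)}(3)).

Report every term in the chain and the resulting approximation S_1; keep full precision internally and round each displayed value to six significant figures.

∫_3^10 ln(x) dx evaluates to 12.7300.
Boundary: ½(f(3) + f(10)) = ½(1.09861 + 2.30259) = 1.70060.
Integral + boundary = 14.4306.
Order-1 term: 1/12 · (0.100000 − 0.333333) = -0.0194444.

S_1 ≈ 14.4112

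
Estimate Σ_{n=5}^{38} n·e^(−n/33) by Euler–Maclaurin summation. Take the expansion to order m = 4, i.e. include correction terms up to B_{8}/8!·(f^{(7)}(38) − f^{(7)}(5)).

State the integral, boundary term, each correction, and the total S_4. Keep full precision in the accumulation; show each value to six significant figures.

The integral term ∫_5^38 x·e^(−x/33) dx = 336.937.
Boundary: ½(f(5) + f(38)) = ½(4.29702 + 12.0140) = 8.15550.
Integral + boundary = 345.092.
Correction k=1: B_{2}/2! · (f^{(1)}(38) − f^{(1)}(5)) = 1/12 · (-0.0479026 − 0.729192) = -0.0647579.
Running total after k=1: 345.028.
Correction k=2: B_{4}/4! · (f^{(3)}(38) − f^{(3)}(5)) = −1/720 · (0.000536650 − 0.00224794) = 2.37679e-06.
Running total after k=2: 345.028.
Correction k=3: B_{6}/6! · (f^{(5)}(38) − f^{(5)}(5)) = 1/30240 · (1.02598e-06 − 3.51357e-06) = -8.22616e-11.
Running total after k=3: 345.028.
Correction k=4: B_{8}/8! · (f^{(7)}(38) − f^{(7)}(5)) = −1/1209600 · (1.43174e-09 − 4.55731e-09) = 2.58397e-15.

S_4 ≈ 345.028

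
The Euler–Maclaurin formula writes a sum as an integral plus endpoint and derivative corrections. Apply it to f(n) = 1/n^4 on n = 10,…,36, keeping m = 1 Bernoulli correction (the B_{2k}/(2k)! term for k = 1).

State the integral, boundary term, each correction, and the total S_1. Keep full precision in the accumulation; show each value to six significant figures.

S_1 ≈ 0.000379814

Integral: ∫_10^36 1/x^4 dx = 0.000326189.
½[f(10) + f(36)] = ½[0.000100000 + 5.95374e-07] = 5.02977e-05.
Integral + boundary = 0.000376487.
Order-1 term: 1/12 · (-6.61527e-08 − (-4.00000e-05)) = 3.32782e-06.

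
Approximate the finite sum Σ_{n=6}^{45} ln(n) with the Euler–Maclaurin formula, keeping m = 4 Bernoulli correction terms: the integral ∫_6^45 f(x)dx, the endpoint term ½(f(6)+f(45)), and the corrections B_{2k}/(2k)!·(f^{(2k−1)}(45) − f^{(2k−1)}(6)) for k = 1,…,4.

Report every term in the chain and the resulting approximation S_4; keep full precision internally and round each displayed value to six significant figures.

∫_6^45 ln(x) dx evaluates to 121.549.
½[f(6) + f(45)] = ½[1.79176 + 3.80666] = 2.79921.
So far: 124.348.
k=1: B_{2}/(2)! × [f^{(1)}(45) − f^{(1)}(6)] = 1/12 × (0.0222222 − 0.166667) = -0.0120370.
Partial sum through k=1: 124.336.
k=2: B_{4}/(4)! × [f^{(3)}(45) − f^{(3)}(6)] = −1/720 × (2.19479e-05 − 0.00925926) = 1.28296e-05.
Partial sum through k=2: 124.336.
k=3: B_{6}/(6)! × [f^{(5)}(45) − f^{(5)}(6)] = 1/30240 × (1.30061e-07 − 0.00308642) = -1.02060e-07.
Partial sum through k=3: 124.336.
k=4: B_{8}/(8)! × [f^{(7)}(45) − f^{(7)}(6)] = −1/1209600 × (1.92684e-09 − 0.00257202) = 2.12633e-09.

S_4 ≈ 124.336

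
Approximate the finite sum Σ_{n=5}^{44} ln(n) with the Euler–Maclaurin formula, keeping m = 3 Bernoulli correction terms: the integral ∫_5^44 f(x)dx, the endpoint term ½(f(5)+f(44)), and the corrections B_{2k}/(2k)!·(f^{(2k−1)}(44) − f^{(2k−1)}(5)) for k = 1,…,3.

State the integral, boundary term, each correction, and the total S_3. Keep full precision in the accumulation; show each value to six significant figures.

∫_5^44 ln(x) dx evaluates to 119.457.
Endpoint term: (f(5) + f(44))/2 = (1.60944 + 3.78419)/2 = 2.69681.
Integral + boundary = 122.154.
Correction k=1: B_{2}/2! · (f^{(1)}(44) − f^{(1)}(5)) = 1/12 · (0.0227273 − 0.200000) = -0.0147727.
Partial sum through k=1: 122.139.
Correction k=2: B_{4}/4! · (f^{(3)}(44) − f^{(3)}(5)) = −1/720 · (2.34786e-05 − 0.0160000) = 2.21896e-05.
Partial sum through k=2: 122.139.
Correction k=3: B_{6}/6! · (f^{(5)}(44) − f^{(5)}(5)) = 1/30240 · (1.45528e-07 − 0.00768000) = -2.53963e-07.

S_3 ≈ 122.139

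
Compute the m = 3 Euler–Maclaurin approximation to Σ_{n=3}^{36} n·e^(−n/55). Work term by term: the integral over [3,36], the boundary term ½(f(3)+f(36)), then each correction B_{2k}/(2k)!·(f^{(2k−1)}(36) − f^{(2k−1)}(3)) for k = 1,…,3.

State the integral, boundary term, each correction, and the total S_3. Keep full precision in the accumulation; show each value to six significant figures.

S_3 ≈ 430.386

Integral: ∫_3^36 x·e^(−x/55) dx = 419.671.
Endpoint term: (f(3) + f(36))/2 = (2.84075 + 18.7084)/2 = 10.7746.
Running total after boundary: 430.445.
Order-1 term: 1/12 · (0.179525 − 0.895266) = -0.0596450.
Running total after k=1: 430.386.
Order-2 term: −1/720 · (0.000402936 − 0.000922015) = 7.20943e-07.
Running total after k=2: 430.386.
Order-3 term: 1/30240 · (2.46785e-07 − 5.11760e-07) = -8.76241e-12.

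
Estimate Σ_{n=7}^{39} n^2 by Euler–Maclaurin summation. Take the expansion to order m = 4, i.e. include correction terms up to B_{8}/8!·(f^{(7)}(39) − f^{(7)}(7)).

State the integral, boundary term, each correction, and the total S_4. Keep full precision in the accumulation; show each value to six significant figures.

S_4 ≈ 20449.0

The integral term ∫_7^39 x^2 dx = 19658.7.
Endpoint term: (f(7) + f(39))/2 = (49.0000 + 1521.00)/2 = 785.000.
So far: 20443.7.
k=1: B_{2}/(2)! × [f^{(1)}(39) − f^{(1)}(7)] = 1/12 × (78.0000 − 14.0000) = 5.33333.
Running total after k=1: 20449.0.
k=2: B_{4}/(4)! × [f^{(3)}(39) − f^{(3)}(7)] = −1/720 × (0.00000 − 0.00000) = 0.00000.
Running total after k=2: 20449.0.
k=3: B_{6}/(6)! × [f^{(5)}(39) − f^{(5)}(7)] = 1/30240 × (0.00000 − 0.00000) = 0.00000.
Running total after k=3: 20449.0.
k=4: B_{8}/(8)! × [f^{(7)}(39) − f^{(7)}(7)] = −1/1209600 × (0.00000 − 0.00000) = 0.00000.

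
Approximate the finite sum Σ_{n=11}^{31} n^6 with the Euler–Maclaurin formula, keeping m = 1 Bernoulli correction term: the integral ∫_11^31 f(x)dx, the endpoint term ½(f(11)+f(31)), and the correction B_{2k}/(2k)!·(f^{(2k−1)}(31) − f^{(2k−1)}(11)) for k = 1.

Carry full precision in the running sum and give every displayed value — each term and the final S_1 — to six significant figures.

The integral term ∫_11^31 x^6 dx = 3.92759e+09.
Boundary: ½(f(11) + f(31)) = ½(1.77156e+06 + 8.87504e+08) = 4.44638e+08.
Running total after boundary: 4.37223e+09.
k=1: B_{2}/(2)! × [f^{(1)}(31) − f^{(1)}(11)] = 1/12 × (1.71775e+08 − 966306) = 1.42340e+07.

S_1 ≈ 4.38646e+09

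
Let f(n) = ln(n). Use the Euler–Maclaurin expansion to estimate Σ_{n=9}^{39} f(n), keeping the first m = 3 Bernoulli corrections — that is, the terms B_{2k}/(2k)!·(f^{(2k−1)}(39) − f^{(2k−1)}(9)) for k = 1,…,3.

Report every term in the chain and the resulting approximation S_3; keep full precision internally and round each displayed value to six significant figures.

S_3 ≈ 96.0272

∫_9^39 ln(x) dx evaluates to 93.1039.
½[f(9) + f(39)] = ½[2.19722 + 3.66356] = 2.93039.
Running total after boundary: 96.0343.
Correction k=1: B_{2}/2! · (f^{(1)}(39) − f^{(1)}(9)) = 1/12 · (0.0256410 − 0.111111) = -0.00712251.
After k=1: 96.0272.
Correction k=2: B_{4}/4! · (f^{(3)}(39) − f^{(3)}(9)) = −1/720 · (3.37160e-05 − 0.00274348) = 3.76357e-06.
After k=2: 96.0272.
Correction k=3: B_{6}/6! · (f^{(5)}(39) − f^{(5)}(9)) = 1/30240 · (2.66004e-07 − 0.000406442) = -1.34317e-08.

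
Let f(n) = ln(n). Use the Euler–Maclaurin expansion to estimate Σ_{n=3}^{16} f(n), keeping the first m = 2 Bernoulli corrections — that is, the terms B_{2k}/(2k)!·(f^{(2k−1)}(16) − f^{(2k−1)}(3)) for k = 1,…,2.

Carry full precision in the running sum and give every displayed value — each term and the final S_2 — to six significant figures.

∫_3^16 ln(x) dx evaluates to 28.0656.
Endpoint term: (f(3) + f(16))/2 = (1.09861 + 2.77259)/2 = 1.93560.
So far: 30.0012.
k=1: B_{2}/(2)! × [f^{(1)}(16) − f^{(1)}(3)] = 1/12 × (0.0625000 − 0.333333) = -0.0225694.
Partial sum through k=1: 29.9786.
k=2: B_{4}/(4)! × [f^{(3)}(16) − f^{(3)}(3)] = −1/720 × (0.000488281 − 0.0740741) = 0.000102202.

S_2 ≈ 29.9787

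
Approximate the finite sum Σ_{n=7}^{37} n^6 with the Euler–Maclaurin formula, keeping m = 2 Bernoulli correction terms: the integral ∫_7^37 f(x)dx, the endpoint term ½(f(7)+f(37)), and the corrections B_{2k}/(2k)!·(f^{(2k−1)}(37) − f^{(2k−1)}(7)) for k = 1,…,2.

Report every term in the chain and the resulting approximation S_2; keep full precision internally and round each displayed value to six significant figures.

S_2 ≈ 1.48792e+10

Integral: ∫_7^37 x^6 dx = 1.35616e+10.
½[f(7) + f(37)] = ½[117649 + 2.56573e+09] = 1.28292e+09.
Integral + boundary = 1.48445e+10.
Order-1 term: 1/12 · (4.16064e+08 − 100842) = 3.46636e+07.
Partial sum through k=1: 1.48792e+10.
Order-2 term: −1/720 · (6.07836e+06 − 41160.0) = -8385.00.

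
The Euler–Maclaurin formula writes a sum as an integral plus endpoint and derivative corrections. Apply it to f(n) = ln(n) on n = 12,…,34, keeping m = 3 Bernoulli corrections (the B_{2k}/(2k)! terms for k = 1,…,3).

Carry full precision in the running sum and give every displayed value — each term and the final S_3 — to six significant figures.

The integral term ∫_12^34 ln(x) dx = 68.0774.
½[f(12) + f(34)] = ½[2.48491 + 3.52636] = 3.00563.
Running total after boundary: 71.0830.
Correction k=1: B_{2}/2! · (f^{(1)}(34) − f^{(1)}(12)) = 1/12 · (0.0294118 − 0.0833333) = -0.00449346.
After k=1: 71.0785.
Correction k=2: B_{4}/4! · (f^{(3)}(34) − f^{(3)}(12)) = −1/720 · (5.08854e-05 − 0.00115741) = 1.53684e-06.
After k=2: 71.0785.
Correction k=3: B_{6}/6! · (f^{(5)}(34) − f^{(5)}(12)) = 1/30240 · (5.28222e-07 − 9.64506e-05) = -3.17204e-09.

S_3 ≈ 71.0785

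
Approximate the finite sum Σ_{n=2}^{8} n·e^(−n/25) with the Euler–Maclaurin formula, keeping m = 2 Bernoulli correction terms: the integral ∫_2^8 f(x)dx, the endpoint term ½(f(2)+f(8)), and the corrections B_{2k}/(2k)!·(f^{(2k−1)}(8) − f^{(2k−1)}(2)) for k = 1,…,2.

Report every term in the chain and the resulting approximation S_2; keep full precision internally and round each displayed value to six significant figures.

S_2 ≈ 27.8287

∫_2^8 x·e^(−x/25) dx evaluates to 24.0306.
Boundary: ½(f(2) + f(8)) = ½(1.84623 + 5.80919) = 3.82771.
Running total after boundary: 27.8583.
Correction k=1: B_{2}/2! · (f^{(1)}(8) − f^{(1)}(2)) = 1/12 · (0.493781 − 0.849267) = -0.0296238.
Running total after k=1: 27.8287.
Correction k=2: B_{4}/4! · (f^{(3)}(8) − f^{(3)}(2)) = −1/720 · (0.00311373 − 0.00431280) = 1.66538e-06.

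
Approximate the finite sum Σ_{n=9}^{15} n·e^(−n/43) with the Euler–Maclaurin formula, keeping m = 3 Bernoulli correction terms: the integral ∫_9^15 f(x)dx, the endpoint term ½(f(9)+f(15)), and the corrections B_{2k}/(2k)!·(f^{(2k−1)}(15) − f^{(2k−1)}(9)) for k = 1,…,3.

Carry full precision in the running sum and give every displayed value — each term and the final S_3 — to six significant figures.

S_3 ≈ 63.1208

Integral: ∫_9^15 x·e^(−x/43) dx = 54.1944.
Endpoint term: (f(9) + f(15))/2 = (7.30035 + 10.5826)/2 = 8.94148.
Integral + boundary = 63.1359.
Correction k=1: B_{2}/2! · (f^{(1)}(15) − f^{(1)}(9)) = 1/12 · (0.459401 − 0.641374) = -0.0151645.
Running total after k=1: 63.1208.
Correction k=2: B_{4}/4! · (f^{(3)}(15) − f^{(3)}(9)) = −1/720 · (0.00101158 − 0.00122427) = 2.95398e-07.
Running total after k=2: 63.1208.
Correction k=3: B_{6}/6! · (f^{(5)}(15) − f^{(5)}(9)) = 1/30240 · (9.59820e-07 − 1.13665e-06) = -5.84751e-12.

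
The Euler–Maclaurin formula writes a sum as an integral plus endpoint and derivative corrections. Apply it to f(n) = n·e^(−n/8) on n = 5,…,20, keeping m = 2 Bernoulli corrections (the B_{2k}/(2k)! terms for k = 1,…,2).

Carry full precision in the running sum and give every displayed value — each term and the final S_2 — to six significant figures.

Integral: ∫_5^20 x·e^(−x/8) dx = 37.2801.
Boundary: ½(f(5) + f(20)) = ½(2.67631 + 1.64170) = 2.15900.
So far: 39.4392.
Order-1 term: 1/12 · (-0.123127 − 0.200723) = -0.0269875.
Running total after k=1: 39.4122.
Order-2 term: −1/720 · (0.000641289 − 0.0198632) = 2.66971e-05.

S_2 ≈ 39.4122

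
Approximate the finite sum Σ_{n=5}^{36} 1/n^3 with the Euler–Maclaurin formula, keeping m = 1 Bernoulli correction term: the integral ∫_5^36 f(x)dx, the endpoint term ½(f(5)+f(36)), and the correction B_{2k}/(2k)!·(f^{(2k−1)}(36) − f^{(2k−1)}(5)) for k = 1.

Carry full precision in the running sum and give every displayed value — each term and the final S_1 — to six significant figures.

S_1 ≈ 0.0240248

The integral term ∫_5^36 1/x^3 dx = 0.0196142.
½[f(5) + f(36)] = ½[0.00800000 + 2.14335e-05] = 0.00401072.
So far: 0.0236249.
k=1: B_{2}/(2)! × [f^{(1)}(36) − f^{(1)}(5)] = 1/12 × (-1.78612e-06 − (-0.00480000)) = 0.000399851.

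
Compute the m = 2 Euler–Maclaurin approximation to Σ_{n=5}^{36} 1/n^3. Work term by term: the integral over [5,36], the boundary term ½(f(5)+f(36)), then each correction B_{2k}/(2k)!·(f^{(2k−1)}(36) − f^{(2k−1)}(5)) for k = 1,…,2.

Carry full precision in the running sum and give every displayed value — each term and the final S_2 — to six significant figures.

S_2 ≈ 0.0240194

The integral term ∫_5^36 1/x^3 dx = 0.0196142.
½[f(5) + f(36)] = ½[0.00800000 + 2.14335e-05] = 0.00401072.
Running total after boundary: 0.0236249.
Order-1 term: 1/12 · (-1.78612e-06 − (-0.00480000)) = 0.000399851.
After k=1: 0.0240248.
Order-2 term: −1/720 · (-2.75636e-08 − (-0.00384000)) = -5.33330e-06.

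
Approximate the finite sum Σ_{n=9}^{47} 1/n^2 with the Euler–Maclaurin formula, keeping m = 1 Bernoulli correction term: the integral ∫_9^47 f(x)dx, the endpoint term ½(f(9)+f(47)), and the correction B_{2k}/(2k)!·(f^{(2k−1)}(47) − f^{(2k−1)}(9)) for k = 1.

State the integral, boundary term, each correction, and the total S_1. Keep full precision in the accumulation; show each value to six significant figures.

Integral: ∫_9^47 1/x^2 dx = 0.0898345.
Boundary: ½(f(9) + f(47)) = ½(0.0123457 + 0.000452694) = 0.00639919.
So far: 0.0962337.
Correction k=1: B_{2}/2! · (f^{(1)}(47) − f^{(1)}(9)) = 1/12 · (-1.92636e-05 − (-0.00274348)) = 0.000227018.

S_1 ≈ 0.0964607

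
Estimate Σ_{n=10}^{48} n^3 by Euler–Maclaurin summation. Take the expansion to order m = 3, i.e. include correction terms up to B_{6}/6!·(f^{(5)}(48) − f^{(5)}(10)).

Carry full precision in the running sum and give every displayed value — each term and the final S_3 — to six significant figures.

The integral term ∫_10^48 x^3 dx = 1.32460e+06.
½[f(10) + f(48)] = ½[1000.00 + 110592] = 55796.0.
Integral + boundary = 1.38040e+06.
Correction k=1: B_{2}/2! · (f^{(1)}(48) − f^{(1)}(10)) = 1/12 · (6912.00 − 300.000) = 551.000.
After k=1: 1.38095e+06.
Correction k=2: B_{4}/4! · (f^{(3)}(48) − f^{(3)}(10)) = −1/720 · (6.00000 − 6.00000) = 0.00000.
After k=2: 1.38095e+06.
Correction k=3: B_{6}/6! · (f^{(5)}(48) − f^{(5)}(10)) = 1/30240 · (0.00000 − 0.00000) = 0.00000.

S_3 ≈ 1.38095e+06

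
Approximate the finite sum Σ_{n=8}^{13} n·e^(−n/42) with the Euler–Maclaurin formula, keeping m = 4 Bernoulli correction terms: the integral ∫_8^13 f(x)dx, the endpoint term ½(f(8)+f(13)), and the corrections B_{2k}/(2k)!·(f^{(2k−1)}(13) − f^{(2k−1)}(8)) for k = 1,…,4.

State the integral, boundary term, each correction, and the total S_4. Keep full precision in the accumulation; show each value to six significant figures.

S_4 ≈ 48.7804

∫_8^13 x·e^(−x/42) dx evaluates to 40.7180.
½[f(8) + f(13)] = ½[6.61252 + 9.53935] = 8.07594.
So far: 48.7939.
Correction k=1: B_{2}/2! · (f^{(1)}(13) − f^{(1)}(8)) = 1/12 · (0.506669 − 0.669124) = -0.0135380.
Running total after k=1: 48.7804.
Correction k=2: B_{4}/4! · (f^{(3)}(13) − f^{(3)}(8)) = −1/720 · (0.00111920 − 0.00131647) = 2.73994e-07.
Running total after k=2: 48.7804.
Correction k=3: B_{6}/6! · (f^{(5)}(13) − f^{(5)}(8)) = 1/30240 · (1.10610e-06 − 1.27756e-06) = -5.66998e-12.
Running total after k=3: 48.7804.
Correction k=4: B_{8}/8! · (f^{(7)}(13) − f^{(7)}(8)) = −1/1209600 · (8.94410e-10 − 1.02541e-09) = 1.08301e-16.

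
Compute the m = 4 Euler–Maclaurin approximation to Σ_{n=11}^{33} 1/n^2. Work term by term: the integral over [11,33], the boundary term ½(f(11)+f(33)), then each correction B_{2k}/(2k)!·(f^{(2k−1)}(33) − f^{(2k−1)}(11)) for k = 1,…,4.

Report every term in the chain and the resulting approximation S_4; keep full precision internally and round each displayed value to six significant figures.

∫_11^33 1/x^2 dx evaluates to 0.0606061.
Endpoint term: (f(11) + f(33))/2 = (0.00826446 + 0.000918274)/2 = 0.00459137.
Integral + boundary = 0.0651974.
Correction k=1: B_{2}/2! · (f^{(1)}(33) − f^{(1)}(11)) = 1/12 · (-5.56529e-05 − (-0.00150263)) = 0.000120581.
Partial sum through k=1: 0.0653180.
Correction k=2: B_{4}/4! · (f^{(3)}(33) − f^{(3)}(11)) = −1/720 · (-6.13256e-07 − (-0.000149021)) = -2.06122e-07.
Partial sum through k=2: 0.0653178.
Correction k=3: B_{6}/6! · (f^{(5)}(33) − f^{(5)}(11)) = 1/30240 · (-1.68941e-08 − (-3.69474e-05)) = 1.22125e-09.
Partial sum through k=3: 0.0653178.
Correction k=4: B_{8}/8! · (f^{(7)}(33) − f^{(7)}(11)) = −1/1209600 · (-8.68750e-10 − (-1.70996e-05)) = -1.41359e-11.

S_4 ≈ 0.0653178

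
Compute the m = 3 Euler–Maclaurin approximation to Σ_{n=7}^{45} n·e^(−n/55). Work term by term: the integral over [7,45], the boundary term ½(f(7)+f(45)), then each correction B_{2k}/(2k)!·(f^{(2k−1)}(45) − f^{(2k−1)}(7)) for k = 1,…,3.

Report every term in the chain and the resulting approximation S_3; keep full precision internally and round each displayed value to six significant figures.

∫_7^45 x·e^(−x/55) dx evaluates to 575.700.
½[f(7) + f(45)] = ½[6.16345 + 19.8555] = 13.0095.
Running total after boundary: 588.710.
Order-1 term: 1/12 · (0.0802242 − 0.768431) = -0.0573505.
After k=1: 588.653.
Order-2 term: −1/720 · (0.000318245 − 0.000836171) = 7.19342e-07.
After k=2: 588.653.
Order-3 term: 1/30240 · (2.01643e-07 − 4.68865e-07) = -8.83670e-12.

S_3 ≈ 588.653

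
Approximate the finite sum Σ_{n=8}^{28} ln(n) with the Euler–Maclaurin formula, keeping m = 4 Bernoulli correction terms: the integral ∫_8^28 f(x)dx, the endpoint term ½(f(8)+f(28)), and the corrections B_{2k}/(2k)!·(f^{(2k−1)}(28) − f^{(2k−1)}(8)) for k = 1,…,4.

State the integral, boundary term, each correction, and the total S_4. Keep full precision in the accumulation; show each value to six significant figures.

S_4 ≈ 59.3646

Integral: ∫_8^28 ln(x) dx = 56.6662.
Endpoint term: (f(8) + f(28))/2 = (2.07944 + 3.33220)/2 = 2.70582.
Integral + boundary = 59.3720.
Correction k=1: B_{2}/2! · (f^{(1)}(28) − f^{(1)}(8)) = 1/12 · (0.0357143 − 0.125000) = -0.00744048.
Running total after k=1: 59.3646.
Correction k=2: B_{4}/4! · (f^{(3)}(28) − f^{(3)}(8)) = −1/720 · (9.11079e-05 − 0.00390625) = 5.29881e-06.
Running total after k=2: 59.3646.
Correction k=3: B_{6}/6! · (f^{(5)}(28) − f^{(5)}(8)) = 1/30240 · (1.39451e-06 − 0.000732422) = -2.41742e-08.
Running total after k=3: 59.3646.
Correction k=4: B_{8}/8! · (f^{(7)}(28) − f^{(7)}(8)) = −1/1209600 · (5.33613e-08 − 0.000343323) = 2.83788e-10.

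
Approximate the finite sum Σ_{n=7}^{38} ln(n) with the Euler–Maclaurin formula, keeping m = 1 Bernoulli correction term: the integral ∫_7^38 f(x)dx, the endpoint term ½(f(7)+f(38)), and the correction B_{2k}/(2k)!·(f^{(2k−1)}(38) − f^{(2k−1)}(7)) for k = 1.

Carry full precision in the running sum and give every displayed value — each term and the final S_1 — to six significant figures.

∫_7^38 ln(x) dx evaluates to 93.6069.
Boundary: ½(f(7) + f(38)) = ½(1.94591 + 3.63759) = 2.79175.
Running total after boundary: 96.3987.
k=1: B_{2}/(2)! × [f^{(1)}(38) − f^{(1)}(7)] = 1/12 × (0.0263158 − 0.142857) = -0.00971178.

S_1 ≈ 96.3889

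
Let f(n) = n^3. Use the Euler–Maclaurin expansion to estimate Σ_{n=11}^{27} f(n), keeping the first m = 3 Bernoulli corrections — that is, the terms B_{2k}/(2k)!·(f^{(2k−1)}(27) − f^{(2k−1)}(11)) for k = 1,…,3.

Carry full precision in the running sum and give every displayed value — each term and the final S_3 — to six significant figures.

The integral term ∫_11^27 x^3 dx = 129200.
Boundary: ½(f(11) + f(27)) = ½(1331.00 + 19683.0) = 10507.0.
Running total after boundary: 139707.
Correction k=1: B_{2}/2! · (f^{(1)}(27) − f^{(1)}(11)) = 1/12 · (2187.00 − 363.000) = 152.000.
Running total after k=1: 139859.
Correction k=2: B_{4}/4! · (f^{(3)}(27) − f^{(3)}(11)) = −1/720 · (6.00000 − 6.00000) = 0.00000.
Running total after k=2: 139859.
Correction k=3: B_{6}/6! · (f^{(5)}(27) − f^{(5)}(11)) = 1/30240 · (0.00000 − 0.00000) = 0.00000.

S_3 ≈ 139859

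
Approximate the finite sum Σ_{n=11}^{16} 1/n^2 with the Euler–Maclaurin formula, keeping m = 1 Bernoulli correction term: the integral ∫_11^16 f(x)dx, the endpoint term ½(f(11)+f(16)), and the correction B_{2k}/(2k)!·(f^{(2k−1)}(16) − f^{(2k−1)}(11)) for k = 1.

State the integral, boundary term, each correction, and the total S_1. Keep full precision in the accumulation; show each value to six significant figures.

S_1 ≈ 0.0345790

The integral term ∫_11^16 1/x^2 dx = 0.0284091.
½[f(11) + f(16)] = ½[0.00826446 + 0.00390625] = 0.00608536.
Integral + boundary = 0.0344944.
Correction k=1: B_{2}/2! · (f^{(1)}(16) − f^{(1)}(11)) = 1/12 · (-0.000488281 − (-0.00150263)) = 8.45290e-05.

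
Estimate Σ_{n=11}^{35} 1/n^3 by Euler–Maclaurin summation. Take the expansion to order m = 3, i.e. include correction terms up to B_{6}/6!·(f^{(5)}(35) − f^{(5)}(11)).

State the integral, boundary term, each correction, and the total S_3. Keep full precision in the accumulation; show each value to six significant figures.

S_3 ≈ 0.00412825

The integral term ∫_11^35 1/x^3 dx = 0.00372407.
Endpoint term: (f(11) + f(35))/2 = (0.000751315 + 2.33236e-05)/2 = 0.000387319.
Running total after boundary: 0.00411139.
k=1: B_{2}/(2)! × [f^{(1)}(35) − f^{(1)}(11)] = 1/12 × (-1.99917e-06 − (-0.000204904)) = 1.69087e-05.
Running total after k=1: 0.00412830.
k=2: B_{4}/(4)! × [f^{(3)}(35) − f^{(3)}(11)] = −1/720 × (-3.26395e-08 − (-3.38684e-05)) = -4.69942e-08.
Running total after k=2: 0.00412825.
k=3: B_{6}/(6)! × [f^{(5)}(35) − f^{(5)}(11)] = 1/30240 × (-1.11907e-09 − (-1.17560e-05)) = 3.88719e-10.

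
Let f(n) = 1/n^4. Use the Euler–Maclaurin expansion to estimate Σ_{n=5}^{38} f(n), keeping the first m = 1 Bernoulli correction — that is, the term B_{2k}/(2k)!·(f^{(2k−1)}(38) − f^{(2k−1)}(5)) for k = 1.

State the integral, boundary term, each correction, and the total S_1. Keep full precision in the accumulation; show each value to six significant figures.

Integral: ∫_5^38 1/x^4 dx = 0.00266059.
½[f(5) + f(38)] = ½[0.00160000 + 4.79585e-07] = 0.000800240.
Running total after boundary: 0.00346083.
k=1: B_{2}/(2)! × [f^{(1)}(38) − f^{(1)}(5)] = 1/12 × (-5.04826e-08 − (-0.00128000)) = 0.000106662.

S_1 ≈ 0.00356749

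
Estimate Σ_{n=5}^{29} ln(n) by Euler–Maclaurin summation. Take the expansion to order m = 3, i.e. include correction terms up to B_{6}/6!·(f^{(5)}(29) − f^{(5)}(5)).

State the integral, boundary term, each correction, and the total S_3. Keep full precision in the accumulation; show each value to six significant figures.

∫_5^29 ln(x) dx evaluates to 65.6044.
Boundary: ½(f(5) + f(29)) = ½(1.60944 + 3.36730) = 2.48837.
Integral + boundary = 68.0928.
Order-1 term: 1/12 · (0.0344828 − 0.200000) = -0.0137931.
Partial sum through k=1: 68.0790.
Order-2 term: −1/720 · (8.20042e-05 − 0.0160000) = 2.21083e-05.
Partial sum through k=2: 68.0790.
Order-3 term: 1/30240 · (1.17010e-06 − 0.00768000) = -2.53930e-07.

S_3 ≈ 68.0790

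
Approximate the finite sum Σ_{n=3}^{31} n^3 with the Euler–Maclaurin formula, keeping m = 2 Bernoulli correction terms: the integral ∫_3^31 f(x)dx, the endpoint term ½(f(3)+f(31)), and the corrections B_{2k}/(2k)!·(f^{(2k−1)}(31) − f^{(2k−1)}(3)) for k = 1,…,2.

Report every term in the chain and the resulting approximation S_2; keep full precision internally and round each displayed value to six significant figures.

S_2 ≈ 246007

The integral term ∫_3^31 x^3 dx = 230860.
½[f(3) + f(31)] = ½[27.0000 + 29791.0] = 14909.0.
So far: 245769.
Correction k=1: B_{2}/2! · (f^{(1)}(31) − f^{(1)}(3)) = 1/12 · (2883.00 − 27.0000) = 238.000.
After k=1: 246007.
Correction k=2: B_{4}/4! · (f^{(3)}(31) − f^{(3)}(3)) = −1/720 · (6.00000 − 6.00000) = 0.00000.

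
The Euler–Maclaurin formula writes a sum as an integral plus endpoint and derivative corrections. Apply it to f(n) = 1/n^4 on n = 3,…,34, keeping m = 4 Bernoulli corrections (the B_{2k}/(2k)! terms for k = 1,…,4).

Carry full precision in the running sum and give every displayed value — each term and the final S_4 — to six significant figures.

S_4 ≈ 0.0198144

∫_3^34 1/x^4 dx evaluates to 0.0123372.
Boundary: ½(f(3) + f(34)) = ½(0.0123457 + 7.48315e-07) = 0.00617321.
So far: 0.0185104.
Order-1 term: 1/12 · (-8.80370e-08 − (-0.0164609)) = 0.00137173.
After k=1: 0.0198821.
Order-2 term: −1/720 · (-2.28470e-09 − (-0.0548697)) = -7.62079e-05.
After k=2: 0.0198059.
Order-3 term: 1/30240 · (-1.10677e-10 − (-0.341411)) = 1.12901e-05.
After k=3: 0.0198172.
Order-4 term: −1/1209600 · (-8.61675e-12 − (-3.41411)) = -2.82251e-06.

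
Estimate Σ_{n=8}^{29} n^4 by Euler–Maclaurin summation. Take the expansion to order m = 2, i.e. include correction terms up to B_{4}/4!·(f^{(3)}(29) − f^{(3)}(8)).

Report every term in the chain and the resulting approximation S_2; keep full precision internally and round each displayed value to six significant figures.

Integral: ∫_8^29 x^4 dx = 4.09568e+06.
½[f(8) + f(29)] = ½[4096.00 + 707281] = 355688.
So far: 4.45136e+06.
Correction k=1: B_{2}/2! · (f^{(1)}(29) − f^{(1)}(8)) = 1/12 · (97556.0 − 2048.00) = 7959.00.
Running total after k=1: 4.45932e+06.
Correction k=2: B_{4}/4! · (f^{(3)}(29) − f^{(3)}(8)) = −1/720 · (696.000 − 192.000) = -0.700000.

S_2 ≈ 4.45932e+06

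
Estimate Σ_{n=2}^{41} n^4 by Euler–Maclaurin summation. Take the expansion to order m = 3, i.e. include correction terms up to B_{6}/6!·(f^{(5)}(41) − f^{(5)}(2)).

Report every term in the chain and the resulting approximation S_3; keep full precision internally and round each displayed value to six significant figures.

The integral term ∫_2^41 x^4 dx = 2.31712e+07.
½[f(2) + f(41)] = ½[16.0000 + 2.82576e+06] = 1.41289e+06.
Running total after boundary: 2.45841e+07.
Correction k=1: B_{2}/2! · (f^{(1)}(41) − f^{(1)}(2)) = 1/12 · (275684 − 32.0000) = 22971.0.
Running total after k=1: 2.46071e+07.
Correction k=2: B_{4}/4! · (f^{(3)}(41) − f^{(3)}(2)) = −1/720 · (984.000 − 48.0000) = -1.30000.
Running total after k=2: 2.46071e+07.
Correction k=3: B_{6}/6! · (f^{(5)}(41) − f^{(5)}(2)) = 1/30240 · (0.00000 − 0.00000) = 0.00000.

S_3 ≈ 2.46071e+07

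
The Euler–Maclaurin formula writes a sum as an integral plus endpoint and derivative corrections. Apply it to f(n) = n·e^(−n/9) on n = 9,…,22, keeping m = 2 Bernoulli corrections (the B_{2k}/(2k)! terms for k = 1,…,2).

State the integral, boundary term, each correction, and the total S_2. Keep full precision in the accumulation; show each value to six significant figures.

∫_9^22 x·e^(−x/9) dx evaluates to 35.3864.
Boundary: ½(f(9) + f(22)) = ½(3.31091 + 1.90904) = 2.60998.
So far: 37.9964.
Order-1 term: 1/12 · (-0.125341 − 0.00000) = -0.0104451.
Running total after k=1: 37.9860.
Order-2 term: −1/720 · (0.000595160 − 0.00908344) = 1.17893e-05.

S_2 ≈ 37.9860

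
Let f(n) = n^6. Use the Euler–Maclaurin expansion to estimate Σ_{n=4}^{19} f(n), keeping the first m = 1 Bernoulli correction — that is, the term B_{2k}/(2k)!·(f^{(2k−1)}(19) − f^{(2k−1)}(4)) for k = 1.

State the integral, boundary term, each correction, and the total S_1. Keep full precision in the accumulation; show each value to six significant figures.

Integral: ∫_4^19 x^6 dx = 1.27694e+08.
Boundary: ½(f(4) + f(19)) = ½(4096.00 + 4.70459e+07) = 2.35250e+07.
Running total after boundary: 1.51219e+08.
Order-1 term: 1/12 · (1.48566e+07 − 6144.00) = 1.23754e+06.

S_1 ≈ 1.52456e+08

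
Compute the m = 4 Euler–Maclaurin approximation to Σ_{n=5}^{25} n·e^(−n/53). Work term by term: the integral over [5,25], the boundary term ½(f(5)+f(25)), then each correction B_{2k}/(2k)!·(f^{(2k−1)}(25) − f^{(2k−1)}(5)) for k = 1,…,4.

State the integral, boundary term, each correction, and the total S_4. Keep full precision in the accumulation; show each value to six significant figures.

S_4 ≈ 227.916

The integral term ∫_5^25 x·e^(−x/53) dx = 217.883.
½[f(5) + f(25)] = ½[4.54987 + 15.5985] = 10.0742.
So far: 227.958.
k=1: B_{2}/(2)! × [f^{(1)}(25) − f^{(1)}(5)] = 1/12 × (0.329630 − 0.824127) = -0.0412081.
Partial sum through k=1: 227.916.
k=2: B_{4}/(4)! × [f^{(3)}(25) − f^{(3)}(5)] = −1/720 × (0.000561593 − 0.000941287) = 5.27353e-07.
Partial sum through k=2: 227.916.
k=3: B_{6}/(6)! × [f^{(5)}(25) − f^{(5)}(5)] = 1/30240 × (3.58077e-07 − 5.65748e-07) = -6.86743e-12.
Partial sum through k=3: 227.916.
k=4: B_{8}/(8)! × [f^{(7)}(25) − f^{(7)}(5)] = −1/1209600 × (1.83776e-10 − 2.83517e-10) = 8.24576e-17.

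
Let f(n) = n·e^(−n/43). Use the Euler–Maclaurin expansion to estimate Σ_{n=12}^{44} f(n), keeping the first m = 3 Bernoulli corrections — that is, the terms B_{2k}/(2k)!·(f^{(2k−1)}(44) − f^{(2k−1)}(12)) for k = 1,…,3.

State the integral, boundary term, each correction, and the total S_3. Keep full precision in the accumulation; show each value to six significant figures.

S_3 ≈ 456.891

Integral: ∫_12^44 x·e^(−x/43) dx = 444.491.
½[f(12) + f(44)] = ½[9.07785 + 15.8146] = 12.4462.
Integral + boundary = 456.938.
Correction k=1: B_{2}/2! · (f^{(1)}(44) − f^{(1)}(12)) = 1/12 · (-0.00835867 − 0.545374) = -0.0461444.
Running total after k=1: 456.891.
Correction k=2: B_{4}/4! · (f^{(3)}(44) − f^{(3)}(12)) = −1/720 · (0.000384255 − 0.00111322) = 1.01246e-06.
Running total after k=2: 456.891.
Correction k=3: B_{6}/6! · (f^{(5)}(44) − f^{(5)}(12)) = 1/30240 · (4.18080e-07 − 1.04461e-06) = -2.07187e-11.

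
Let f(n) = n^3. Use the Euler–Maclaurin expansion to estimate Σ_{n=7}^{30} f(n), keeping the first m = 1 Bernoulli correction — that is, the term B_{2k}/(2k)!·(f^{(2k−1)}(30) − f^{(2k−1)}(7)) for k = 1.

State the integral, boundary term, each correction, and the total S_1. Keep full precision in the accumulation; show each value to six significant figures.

The integral term ∫_7^30 x^3 dx = 201900.
Endpoint term: (f(7) + f(30))/2 = (343.000 + 27000.0)/2 = 13671.5.
Running total after boundary: 215571.
Order-1 term: 1/12 · (2700.00 − 147.000) = 212.750.

S_1 ≈ 215784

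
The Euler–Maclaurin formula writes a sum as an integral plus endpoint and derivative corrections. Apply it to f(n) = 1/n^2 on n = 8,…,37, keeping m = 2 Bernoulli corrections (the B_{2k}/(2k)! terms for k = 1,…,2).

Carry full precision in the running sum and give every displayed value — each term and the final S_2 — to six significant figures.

Integral: ∫_8^37 1/x^2 dx = 0.0979730.
Endpoint term: (f(8) + f(37))/2 = (0.0156250 + 0.000730460)/2 = 0.00817773.
Running total after boundary: 0.106151.
Correction k=1: B_{2}/2! · (f^{(1)}(37) − f^{(1)}(8)) = 1/12 · (-3.94843e-05 − (-0.00390625)) = 0.000322230.
Running total after k=1: 0.106473.
Correction k=2: B_{4}/4! · (f^{(3)}(37) − f^{(3)}(8)) = −1/720 · (-3.46101e-07 − (-0.000732422)) = -1.01677e-06.

S_2 ≈ 0.106472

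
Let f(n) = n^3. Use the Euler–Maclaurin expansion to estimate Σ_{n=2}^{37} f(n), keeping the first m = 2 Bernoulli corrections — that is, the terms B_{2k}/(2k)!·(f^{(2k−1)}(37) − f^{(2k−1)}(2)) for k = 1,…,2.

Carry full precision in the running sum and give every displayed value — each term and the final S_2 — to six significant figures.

The integral term ∫_2^37 x^3 dx = 468536.
Boundary: ½(f(2) + f(37)) = ½(8.00000 + 50653.0) = 25330.5.
Running total after boundary: 493867.
k=1: B_{2}/(2)! × [f^{(1)}(37) − f^{(1)}(2)] = 1/12 × (4107.00 − 12.0000) = 341.250.
After k=1: 494208.
k=2: B_{4}/(4)! × [f^{(3)}(37) − f^{(3)}(2)] = −1/720 × (6.00000 − 6.00000) = 0.00000.

S_2 ≈ 494208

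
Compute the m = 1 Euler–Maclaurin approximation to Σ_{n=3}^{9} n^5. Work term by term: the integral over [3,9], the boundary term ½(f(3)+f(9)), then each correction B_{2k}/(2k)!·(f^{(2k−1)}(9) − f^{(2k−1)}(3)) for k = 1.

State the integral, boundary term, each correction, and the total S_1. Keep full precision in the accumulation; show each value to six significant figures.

S_1 ≈ 120798

∫_3^9 x^5 dx evaluates to 88452.0.
Endpoint term: (f(3) + f(9))/2 = (243.000 + 59049.0)/2 = 29646.0.
Running total after boundary: 118098.
Order-1 term: 1/12 · (32805.0 − 405.000) = 2700.00.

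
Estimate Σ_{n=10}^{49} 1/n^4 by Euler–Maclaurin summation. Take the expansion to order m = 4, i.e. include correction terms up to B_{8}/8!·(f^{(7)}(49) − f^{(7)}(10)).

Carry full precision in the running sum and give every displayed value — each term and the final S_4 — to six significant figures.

S_4 ≈ 0.000383902

The integral term ∫_10^49 1/x^4 dx = 0.000330500.
½[f(10) + f(49)] = ½[0.000100000 + 1.73467e-07] = 5.00867e-05.
Integral + boundary = 0.000380587.
Order-1 term: 1/12 · (-1.41605e-08 − (-4.00000e-05)) = 3.33215e-06.
After k=1: 0.000383919.
Order-2 term: −1/720 · (-1.76933e-10 − (-1.20000e-05)) = -1.66664e-08.
After k=2: 0.000383902.
Order-3 term: 1/30240 · (-4.12672e-12 − (-6.72000e-06)) = 2.22222e-10.
After k=3: 0.000383902.
Order-4 term: −1/1209600 · (-1.54687e-13 − (-6.04800e-06)) = -5.00000e-12.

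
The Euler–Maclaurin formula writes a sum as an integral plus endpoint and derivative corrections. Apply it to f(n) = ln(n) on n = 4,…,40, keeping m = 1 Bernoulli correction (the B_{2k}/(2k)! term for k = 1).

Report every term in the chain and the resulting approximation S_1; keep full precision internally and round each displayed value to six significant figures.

S_1 ≈ 108.529

The integral term ∫_4^40 ln(x) dx = 106.010.
Boundary: ½(f(4) + f(40)) = ½(1.38629 + 3.68888) = 2.53759.
So far: 108.548.
Correction k=1: B_{2}/2! · (f^{(1)}(40) − f^{(1)}(4)) = 1/12 · (0.0250000 − 0.250000) = -0.0187500.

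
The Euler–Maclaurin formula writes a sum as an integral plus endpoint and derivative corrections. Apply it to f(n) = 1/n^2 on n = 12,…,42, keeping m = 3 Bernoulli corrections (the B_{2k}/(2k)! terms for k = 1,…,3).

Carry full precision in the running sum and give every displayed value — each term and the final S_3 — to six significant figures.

∫_12^42 1/x^2 dx evaluates to 0.0595238.
Boundary: ½(f(12) + f(42)) = ½(0.00694444 + 0.000566893) = 0.00375567.
So far: 0.0632795.
k=1: B_{2}/(2)! × [f^{(1)}(42) − f^{(1)}(12)] = 1/12 × (-2.69949e-05 − (-0.00115741)) = 9.42010e-05.
After k=1: 0.0633737.
k=2: B_{4}/(4)! × [f^{(3)}(42) − f^{(3)}(12)] = −1/720 × (-1.83639e-07 − (-9.64506e-05)) = -1.33704e-07.
After k=2: 0.0633735.
k=3: B_{6}/(6)! × [f^{(5)}(42) − f^{(5)}(12)] = 1/30240 × (-3.12311e-09 − (-2.00939e-05)) = 6.64377e-10.

S_3 ≈ 0.0633735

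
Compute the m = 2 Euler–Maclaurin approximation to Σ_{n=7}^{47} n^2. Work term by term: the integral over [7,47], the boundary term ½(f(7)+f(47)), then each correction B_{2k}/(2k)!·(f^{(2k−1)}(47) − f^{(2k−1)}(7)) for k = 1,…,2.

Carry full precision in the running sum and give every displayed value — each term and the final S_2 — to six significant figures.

Integral: ∫_7^47 x^2 dx = 34493.3.
Endpoint term: (f(7) + f(47))/2 = (49.0000 + 2209.00)/2 = 1129.00.
So far: 35622.3.
Correction k=1: B_{2}/2! · (f^{(1)}(47) − f^{(1)}(7)) = 1/12 · (94.0000 − 14.0000) = 6.66667.
Partial sum through k=1: 35629.0.
Correction k=2: B_{4}/4! · (f^{(3)}(47) − f^{(3)}(7)) = −1/720 · (0.00000 − 0.00000) = 0.00000.

S_2 ≈ 35629.0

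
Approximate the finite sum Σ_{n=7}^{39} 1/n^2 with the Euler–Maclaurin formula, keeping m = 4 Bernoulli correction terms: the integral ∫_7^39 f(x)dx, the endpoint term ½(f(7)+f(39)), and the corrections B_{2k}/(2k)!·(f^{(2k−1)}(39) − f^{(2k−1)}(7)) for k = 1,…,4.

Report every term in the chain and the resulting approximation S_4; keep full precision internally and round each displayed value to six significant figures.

The integral term ∫_7^39 1/x^2 dx = 0.117216.
Endpoint term: (f(7) + f(39))/2 = (0.0204082 + 0.000657462)/2 = 0.0105328.
Running total after boundary: 0.127749.
k=1: B_{2}/(2)! × [f^{(1)}(39) − f^{(1)}(7)] = 1/12 × (-3.37160e-05 − (-0.00583090)) = 0.000483099.
Partial sum through k=1: 0.128232.
k=2: B_{4}/(4)! × [f^{(3)}(39) − f^{(3)}(7)] = −1/720 × (-2.66004e-07 − (-0.00142798)) = -1.98293e-06.
Partial sum through k=2: 0.128230.
k=3: B_{6}/(6)! × [f^{(5)}(39) − f^{(5)}(7)] = 1/30240 × (-5.24663e-09 − (-0.000874271)) = 2.89109e-08.
Partial sum through k=3: 0.128230.
k=4: B_{8}/(8)! × [f^{(7)}(39) − f^{(7)}(7)] = −1/1209600 × (-1.93170e-10 − (-0.000999167)) = -8.26031e-10.

S_4 ≈ 0.128230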